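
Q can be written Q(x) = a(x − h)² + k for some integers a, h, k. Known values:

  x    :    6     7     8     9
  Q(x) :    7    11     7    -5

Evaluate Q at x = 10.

-25

First differences 4, -4, -12; second difference -8 = 2a, so a = -4.
Expanding, the x-coefficient is −2ah = 8h; matching it to the data gives h = 7, and then k = 11.
So Q(x) = -4(x − 7)² + 11.
Q(10) = -4·3² + 11 = -25.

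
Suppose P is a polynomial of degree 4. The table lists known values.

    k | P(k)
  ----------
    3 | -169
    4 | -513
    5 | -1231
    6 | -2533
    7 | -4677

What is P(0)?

-1

Write P(k) = ak^4 + bk³ + ck² + dk + e; the 5 given values yield a linear system in the 5 coefficients.
Solving, P(k) = -2k^4 + k³ - 5k² + 4k - 1.
The constant term is P(0) = -1.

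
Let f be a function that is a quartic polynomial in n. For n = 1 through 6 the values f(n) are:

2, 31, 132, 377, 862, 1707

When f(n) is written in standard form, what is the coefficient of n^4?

1

First differences: 29, 101, 245, 485, 845. Second differences: 72, 144, 240, 360. Third differences: 72, 96, 120. Fourth differences: 24, 24.
Level-4 differences are constant, so f has degree 4.
Fitting a degree-4 polynomial gives f(n) = n^4 + 2n³ - n² + 3n - 3.
The coefficient of n^4 is 1.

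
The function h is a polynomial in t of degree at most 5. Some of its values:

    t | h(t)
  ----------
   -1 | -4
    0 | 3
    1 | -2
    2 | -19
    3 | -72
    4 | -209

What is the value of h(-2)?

First differences: 7, -5, -17, -53, -137. Second differences: -12, -12, -36, -84. Third differences: 0, -24, -48. Fourth differences: -24, -24.
Level-4 differences are constant, so h has degree 4.
Fitting a degree-4 polynomial gives h(t) = -t^4 + 2t³ - 5t² - t + 3.
Then h(-2) = -47.

-47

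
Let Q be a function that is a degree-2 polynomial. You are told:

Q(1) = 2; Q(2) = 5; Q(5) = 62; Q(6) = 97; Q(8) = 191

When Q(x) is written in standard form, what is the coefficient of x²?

Write Q(x) = ax² + bx + c; the 5 given values yield a linear system in the 3 coefficients.
Solving, Q(x) = 4x² - 9x + 7.
The coefficient of x² is 4.

4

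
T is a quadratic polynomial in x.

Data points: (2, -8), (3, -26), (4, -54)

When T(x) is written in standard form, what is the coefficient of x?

7

Write T(x) = ax² + bx + c; the 3 given values yield a linear system in the 3 coefficients.
Solving, T(x) = -5x² + 7x - 2.
The coefficient of x is 7.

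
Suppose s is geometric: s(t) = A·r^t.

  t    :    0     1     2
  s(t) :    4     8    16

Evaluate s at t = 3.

32

Consecutive ratio: 8/4 = 2, and 16/8 = 2, so r = 2.
Then A·2^0 = 4 gives A = 4, and s(t) = 4·2^t.
s(3) = 4·2^3 = 32.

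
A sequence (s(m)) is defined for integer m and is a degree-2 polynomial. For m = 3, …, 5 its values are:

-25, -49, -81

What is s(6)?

-121

Write s(m) = am² + bm + c; the 3 given values yield a linear system in the 3 coefficients.
Solving, s(m) = -4m² + 4m - 1.
Then s(6) = -121.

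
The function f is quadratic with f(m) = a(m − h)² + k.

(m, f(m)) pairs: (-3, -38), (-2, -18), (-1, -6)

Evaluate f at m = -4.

First differences 20, 12; second difference -8 = 2a, so a = -4.
Expanding, the m-coefficient is −2ah = 8h; matching it to the data gives h = 0, and then k = -2.
So f(m) = -4(m + 0)² − 2.
f(-4) = -4·(-4)² − 2 = -66.

-66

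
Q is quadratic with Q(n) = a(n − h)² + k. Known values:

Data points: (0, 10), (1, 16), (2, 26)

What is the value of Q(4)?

First differences 6, 10; second difference 4 = 2a, so a = 2.
Expanding, the n-coefficient is −2ah = -4h; matching it to the data gives h = -1, and then k = 8.
So Q(n) = 2(n + 1)² + 8.
Q(4) = 2·5² + 8 = 58.

58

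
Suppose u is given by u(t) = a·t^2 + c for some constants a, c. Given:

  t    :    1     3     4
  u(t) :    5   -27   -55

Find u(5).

From u(1) = 5 and u(3) = -27: 1a + c = 5 and 9a + c = -27.
Subtracting: 8a = -32, so a = -4; then c = 5 − (-4)·1 = 9.
So u(t) = -4t² + 9, and u(5) = -91.

-91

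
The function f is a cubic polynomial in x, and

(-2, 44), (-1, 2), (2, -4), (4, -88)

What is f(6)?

Write f(x) = ax³ + bx² + cx + d; the 4 given values yield a linear system in the 4 coefficients.
Solving, f(x) = -3x³ + 7x² - 8.
Then f(6) = -404.

-404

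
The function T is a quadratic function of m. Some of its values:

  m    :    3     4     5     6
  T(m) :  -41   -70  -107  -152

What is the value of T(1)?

-7

Write T(m) = am² + bm + c; the 4 given values yield a linear system in the 3 coefficients.
Solving, T(m) = -4m² - m - 2.
Then T(1) = -7.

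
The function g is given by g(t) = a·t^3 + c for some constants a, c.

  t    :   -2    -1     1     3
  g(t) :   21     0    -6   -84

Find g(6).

From g(-2) = 21 and g(-1) = 0: -8a + c = 21 and -1a + c = 0.
Subtracting: 7a = -21, so a = -3; then c = 21 − (-3)·(-8) = -3.
So g(t) = -3t³ − 3, and g(6) = -651.

-651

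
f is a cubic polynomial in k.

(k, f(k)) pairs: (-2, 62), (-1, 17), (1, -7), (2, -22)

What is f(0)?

0

Write f(k) = ak³ + bk² + ck + d; the 4 given values yield a linear system in the 4 coefficients.
Solving, f(k) = -3k³ + 5k² - 9k.
The constant term is f(0) = 0.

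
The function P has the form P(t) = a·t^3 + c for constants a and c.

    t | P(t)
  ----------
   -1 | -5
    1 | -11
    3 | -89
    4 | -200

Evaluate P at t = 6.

From P(-1) = -5 and P(1) = -11: -1a + c = -5 and 1a + c = -11.
Subtracting: 2a = -6, so a = -3; then c = -5 − (-3)·(-1) = -8.
So P(t) = -3t³ − 8, and P(6) = -656.

-656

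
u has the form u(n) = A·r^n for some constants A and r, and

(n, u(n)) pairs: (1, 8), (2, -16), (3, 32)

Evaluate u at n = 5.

128

Consecutive ratio: -16/8 = -2, and 32/(-16) = -2, so r = -2.
Then A·(-2)^1 = 8 gives A = -4, and u(n) = -4·(-2)^n.
u(5) = -4·(-2)^5 = 128.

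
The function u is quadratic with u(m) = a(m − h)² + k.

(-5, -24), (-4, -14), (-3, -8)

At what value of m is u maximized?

First differences 10, 6; second difference -4 = 2a, so a = -2.
Expanding, the m-coefficient is −2ah = 4h; matching it to the data gives h = -2, and then k = -6.
So u(m) = -2(m + 2)² − 6.
Hence h = -2.

-2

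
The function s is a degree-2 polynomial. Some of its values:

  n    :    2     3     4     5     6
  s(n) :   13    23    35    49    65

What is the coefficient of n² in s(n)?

Write s(n) = an² + bn + c; the 5 given values yield a linear system in the 3 coefficients.
Solving, s(n) = n² + 5n - 1.
The coefficient of n² is 1.

1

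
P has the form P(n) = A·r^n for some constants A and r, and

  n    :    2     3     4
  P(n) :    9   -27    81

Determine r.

Consecutive ratio: -27/9 = -3, and 81/(-27) = -3, so r = -3.
Then A·(-3)^2 = 9 gives A = 1, and P(n) = 1·(-3)^n.

-3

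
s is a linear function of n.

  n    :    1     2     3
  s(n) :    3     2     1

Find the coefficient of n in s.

First differences: -1, -1.
Level-1 differences are constant, so s has degree 1.
Fitting a degree-1 polynomial gives s(n) = -n + 4.
The coefficient of n is -1.

-1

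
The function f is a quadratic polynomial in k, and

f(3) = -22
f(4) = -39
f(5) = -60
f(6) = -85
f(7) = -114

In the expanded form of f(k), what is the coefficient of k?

First differences: -17, -21, -25, -29. Second differences: -4, -4, -4.
Level-2 differences are constant, so f has degree 2.
Fitting a degree-2 polynomial gives f(k) = -2k² - 3k + 5.
The coefficient of k is -3.

-3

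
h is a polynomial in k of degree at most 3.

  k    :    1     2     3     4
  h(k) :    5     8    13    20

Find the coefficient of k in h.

First differences: 3, 5, 7. Second differences: 2, 2.
Level-2 differences are constant, so h has degree 2.
Fitting a degree-2 polynomial gives h(k) = k² + 4.
The coefficient of k is 0.

0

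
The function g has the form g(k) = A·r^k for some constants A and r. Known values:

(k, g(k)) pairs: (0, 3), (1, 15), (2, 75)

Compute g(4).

1875

Consecutive ratio: 15/3 = 5, and 75/15 = 5, so r = 5.
Then A·5^0 = 3 gives A = 3, and g(k) = 3·5^k.
g(4) = 3·5^4 = 1875.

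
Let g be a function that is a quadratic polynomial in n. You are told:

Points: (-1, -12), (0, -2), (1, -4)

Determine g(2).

-18

Write g(n) = an² + bn + c; the 3 given values yield a linear system in the 3 coefficients.
Solving, g(n) = -6n² + 4n - 2.
Then g(2) = -18.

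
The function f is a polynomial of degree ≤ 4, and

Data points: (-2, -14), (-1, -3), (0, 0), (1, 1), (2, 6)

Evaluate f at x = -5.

-155

Write f(x) = ax^4 + bx³ + cx² + dx + e; the 5 given values yield a linear system in the 5 coefficients.
Solving, the leading coefficient vanishes, and f(x) = x³ - x² + x.
Then f(-5) = -155.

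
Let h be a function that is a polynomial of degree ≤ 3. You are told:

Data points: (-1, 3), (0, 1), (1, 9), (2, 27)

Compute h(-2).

First differences: -2, 8, 18. Second differences: 10, 10.
Level-2 differences are constant, so h has degree 2.
Fitting a degree-2 polynomial gives h(t) = 5t² + 3t + 1.
Then h(-2) = 15.

15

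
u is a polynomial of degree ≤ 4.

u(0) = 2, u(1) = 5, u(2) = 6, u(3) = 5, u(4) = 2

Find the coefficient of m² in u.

-1

First differences: 3, 1, -1, -3. Second differences: -2, -2, -2.
Level-2 differences are constant, so u has degree 2.
Fitting a degree-2 polynomial gives u(m) = -m² + 4m + 2.
The coefficient of m² is -1.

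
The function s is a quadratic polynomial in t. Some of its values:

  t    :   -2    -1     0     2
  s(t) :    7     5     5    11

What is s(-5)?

25

Write s(t) = at² + bt + c; the 4 given values yield a linear system in the 3 coefficients.
Solving, s(t) = t² + t + 5.
Then s(-5) = 25.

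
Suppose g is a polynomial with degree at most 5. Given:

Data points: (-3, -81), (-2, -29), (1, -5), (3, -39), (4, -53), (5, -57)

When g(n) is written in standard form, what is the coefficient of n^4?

0

Write g(n) = an^5 + bn^4 + cn³ + dn² + en + p; the 6 given values yield a linear system in the 6 coefficients.
Solving, the top 2 coefficients vanish, and g(n) = n³ - 7n² - 2n + 3.
The coefficient of n^4 is 0.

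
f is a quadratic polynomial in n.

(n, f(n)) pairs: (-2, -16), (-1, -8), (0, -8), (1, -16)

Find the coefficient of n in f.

-4

First differences: 8, 0, -8. Second differences: -8, -8.
Level-2 differences are constant, so f has degree 2.
Fitting a degree-2 polynomial gives f(n) = -4n² - 4n - 8.
The coefficient of n is -4.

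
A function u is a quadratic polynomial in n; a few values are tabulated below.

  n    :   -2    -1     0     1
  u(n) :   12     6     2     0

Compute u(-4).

First differences: -6, -4, -2. Second differences: 2, 2.
Level-2 differences are constant, so u has degree 2.
Fitting a degree-2 polynomial gives u(n) = n² - 3n + 2.
Then u(-4) = 30.

30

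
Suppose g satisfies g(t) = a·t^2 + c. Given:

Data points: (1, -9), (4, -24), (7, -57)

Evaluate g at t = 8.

-72

From g(1) = -9 and g(4) = -24: 1a + c = -9 and 16a + c = -24.
Subtracting: 15a = -15, so a = -1; then c = -9 − (-1)·1 = -8.
So g(t) = -1t² − 8, and g(8) = -72.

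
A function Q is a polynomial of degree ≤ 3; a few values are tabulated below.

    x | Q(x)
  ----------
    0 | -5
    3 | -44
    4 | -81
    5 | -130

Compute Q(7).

Write Q(x) = ax³ + bx² + cx + d; the 4 given values yield a linear system in the 4 coefficients.
Solving, the leading coefficient vanishes, and Q(x) = -6x² + 5x - 5.
Then Q(7) = -264.

-264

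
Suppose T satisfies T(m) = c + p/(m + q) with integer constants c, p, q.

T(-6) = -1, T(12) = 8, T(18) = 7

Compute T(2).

23

(T(m) − c)(m + q) = p for each data point; the three points give a linear system in c and q, then p follows.
Solving: c = 5, q = 0, p = 36, so T(m) = 5 + 36/(m + 0).
Then T(2) = 5 + 36/2 = 23.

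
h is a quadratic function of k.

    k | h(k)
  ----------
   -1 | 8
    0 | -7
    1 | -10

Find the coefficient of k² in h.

6

Write h(k) = ak² + bk + c; the 3 given values yield a linear system in the 3 coefficients.
Solving, h(k) = 6k² - 9k - 7.
The coefficient of k² is 6.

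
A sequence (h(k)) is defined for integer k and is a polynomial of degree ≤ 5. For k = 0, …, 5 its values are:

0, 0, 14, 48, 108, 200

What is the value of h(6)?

Write h(k) = ak^5 + bk^4 + ck³ + dk² + ek + p; the 6 given values yield a linear system in the 6 coefficients.
Solving, the top 2 coefficients vanish, and h(k) = k³ + 4k² - 5k.
Then h(6) = 330.

330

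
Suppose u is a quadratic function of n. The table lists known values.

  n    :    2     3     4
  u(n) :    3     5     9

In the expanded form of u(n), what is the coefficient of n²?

1

Write u(n) = an² + bn + c; the 3 given values yield a linear system in the 3 coefficients.
Solving, u(n) = n² - 3n + 5.
The coefficient of n² is 1.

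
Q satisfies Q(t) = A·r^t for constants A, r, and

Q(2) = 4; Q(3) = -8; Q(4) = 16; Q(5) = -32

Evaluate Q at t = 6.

64

Consecutive ratio: -8/4 = -2, and 16/(-8) = -2, so r = -2.
Then A·(-2)^2 = 4 gives A = 1, and Q(t) = 1·(-2)^t.
Q(6) = 1·(-2)^6 = 64.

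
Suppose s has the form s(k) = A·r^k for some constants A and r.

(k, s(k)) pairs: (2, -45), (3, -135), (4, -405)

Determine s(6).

-3645

Consecutive ratio: -135/(-45) = 3, and -405/(-135) = 3, so r = 3.
Then A·3^2 = -45 gives A = -5, and s(k) = -5·3^k.
s(6) = -5·3^6 = -3645.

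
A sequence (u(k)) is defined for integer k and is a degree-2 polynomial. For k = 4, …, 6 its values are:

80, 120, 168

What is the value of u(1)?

Write u(k) = ak² + bk + c; the 3 given values yield a linear system in the 3 coefficients.
Solving, u(k) = 4k² + 4k.
Then u(1) = 8.

8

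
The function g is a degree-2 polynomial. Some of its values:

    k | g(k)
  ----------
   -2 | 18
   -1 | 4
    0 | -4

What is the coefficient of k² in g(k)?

3

Write g(k) = ak² + bk + c; the 3 given values yield a linear system in the 3 coefficients.
Solving, g(k) = 3k² - 5k - 4.
The coefficient of k² is 3.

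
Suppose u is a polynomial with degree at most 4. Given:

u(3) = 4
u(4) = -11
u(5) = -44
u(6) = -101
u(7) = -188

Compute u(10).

-689

First differences: -15, -33, -57, -87. Second differences: -18, -24, -30. Third differences: -6, -6.
Level-3 differences are constant, so u has degree 3.
Fitting a degree-3 polynomial gives u(x) = -x³ + 3x² + x + 1.
Then u(10) = -689.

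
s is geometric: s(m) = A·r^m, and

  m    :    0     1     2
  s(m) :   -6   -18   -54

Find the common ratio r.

Consecutive ratio: -18/(-6) = 3, and -54/(-18) = 3, so r = 3.
Then A·3^0 = -6 gives A = -6, and s(m) = -6·3^m.

3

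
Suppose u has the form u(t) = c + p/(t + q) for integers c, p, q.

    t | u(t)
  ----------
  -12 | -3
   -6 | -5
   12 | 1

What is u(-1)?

-25

(u(t) − c)(t + q) = p for each data point; the three points give a linear system in c and q, then p follows.
Solving: c = -1, q = 0, p = 24, so u(t) = -1 + 24/(t + 0).
Then u(-1) = -1 + 24/(-1) = -25.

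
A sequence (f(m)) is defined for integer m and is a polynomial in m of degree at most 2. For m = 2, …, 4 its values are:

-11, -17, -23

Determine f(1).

-5

First differences: -6, -6.
Level-1 differences are constant, so f has degree 1.
Fitting a degree-1 polynomial gives f(m) = -6m + 1.
Then f(1) = -5.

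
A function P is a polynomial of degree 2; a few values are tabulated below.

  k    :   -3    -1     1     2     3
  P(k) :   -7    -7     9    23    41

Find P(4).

63

Write P(k) = ak² + bk + c; the 5 given values yield a linear system in the 3 coefficients.
Solving, P(k) = 2k² + 8k - 1.
Then P(4) = 63.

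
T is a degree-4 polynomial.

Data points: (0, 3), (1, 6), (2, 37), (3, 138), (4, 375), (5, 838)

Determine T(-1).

First differences: 3, 31, 101, 237, 463. Second differences: 28, 70, 136, 226. Third differences: 42, 66, 90. Fourth differences: 24, 24.
Level-4 differences are constant, so T has degree 4.
Fitting a degree-4 polynomial gives T(m) = m^4 + m³ + 4m² - 3m + 3.
Then T(-1) = 10.

10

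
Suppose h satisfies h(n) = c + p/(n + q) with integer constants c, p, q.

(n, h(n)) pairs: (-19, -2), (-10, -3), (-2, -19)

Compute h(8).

1

(h(n) − c)(n + q) = p for each data point; the three points give a linear system in c and q, then p follows.
Solving: c = -1, q = 1, p = 18, so h(n) = -1 + 18/(n + 1).
Then h(8) = -1 + 18/9 = 1.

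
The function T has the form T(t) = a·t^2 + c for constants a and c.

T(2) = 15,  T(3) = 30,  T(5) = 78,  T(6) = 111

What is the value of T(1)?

6

From T(2) = 15 and T(3) = 30: 4a + c = 15 and 9a + c = 30.
Subtracting: 5a = 15, so a = 3; then c = 15 − 3·4 = 3.
So T(t) = 3t² + 3, and T(1) = 6.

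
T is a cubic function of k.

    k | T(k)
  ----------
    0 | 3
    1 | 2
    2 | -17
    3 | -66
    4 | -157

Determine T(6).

First differences: -1, -19, -49, -91. Second differences: -18, -30, -42. Third differences: -12, -12.
Level-3 differences are constant, so T has degree 3.
Fitting a degree-3 polynomial gives T(k) = -2k³ - 3k² + 4k + 3.
Then T(6) = -513.

-513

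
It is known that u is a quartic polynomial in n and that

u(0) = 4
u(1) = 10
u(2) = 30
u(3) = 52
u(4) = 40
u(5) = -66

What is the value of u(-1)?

0

First differences: 6, 20, 22, -12, -106. Second differences: 14, 2, -34, -94. Third differences: -12, -36, -60. Fourth differences: -24, -24.
Level-4 differences are constant, so u has degree 4.
Fitting a degree-4 polynomial gives u(n) = -n^4 + 4n³ + 2n² + n + 4.
Then u(-1) = 0.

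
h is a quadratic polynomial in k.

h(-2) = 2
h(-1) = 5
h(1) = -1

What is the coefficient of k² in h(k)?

Write h(k) = ak² + bk + c; the 3 given values yield a linear system in the 3 coefficients.
Solving, h(k) = -2k² - 3k + 4.
The coefficient of k² is -2.

-2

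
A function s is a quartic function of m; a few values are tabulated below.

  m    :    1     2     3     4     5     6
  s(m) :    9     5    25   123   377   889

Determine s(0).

First differences: -4, 20, 98, 254, 512. Second differences: 24, 78, 156, 258. Third differences: 54, 78, 102. Fourth differences: 24, 24.
Level-4 differences are constant, so s has degree 4.
Fitting a degree-4 polynomial gives s(m) = m^4 - m³ - 7m² + 9m + 7.
Then s(0) = 7.

7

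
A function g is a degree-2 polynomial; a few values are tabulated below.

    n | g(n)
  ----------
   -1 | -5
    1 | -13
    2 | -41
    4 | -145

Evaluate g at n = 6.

-313

Write g(n) = an² + bn + c; the 4 given values yield a linear system in the 3 coefficients.
Solving, g(n) = -8n² - 4n - 1.
Then g(6) = -313.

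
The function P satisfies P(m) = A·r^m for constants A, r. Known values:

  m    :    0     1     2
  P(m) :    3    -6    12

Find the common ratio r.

Consecutive ratio: -6/3 = -2, and 12/(-6) = -2, so r = -2.
Then A·(-2)^0 = 3 gives A = 3, and P(m) = 3·(-2)^m.

-2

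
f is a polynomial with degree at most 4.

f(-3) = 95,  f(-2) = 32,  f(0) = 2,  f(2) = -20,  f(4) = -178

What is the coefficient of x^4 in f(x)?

0

Write f(x) = ax^4 + bx³ + cx² + dx + e; the 5 given values yield a linear system in the 5 coefficients.
Solving, the leading coefficient vanishes, and f(x) = -3x³ + x² - x + 2.
The coefficient of x^4 is 0.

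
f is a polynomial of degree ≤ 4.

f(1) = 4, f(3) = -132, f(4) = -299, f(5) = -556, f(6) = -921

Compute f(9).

-2844

Write f(x) = ax^4 + bx³ + cx² + dx + e; the 5 given values yield a linear system in the 5 coefficients.
Solving, the leading coefficient vanishes, and f(x) = -3x³ - 9x² + 7x + 9.
Then f(9) = -2844.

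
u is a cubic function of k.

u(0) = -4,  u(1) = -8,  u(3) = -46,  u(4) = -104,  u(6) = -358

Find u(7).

-578

Write u(k) = ak³ + bk² + ck + d; the 5 given values yield a linear system in the 4 coefficients.
Solving, u(k) = -2k³ + 3k² - 5k - 4.
Then u(7) = -578.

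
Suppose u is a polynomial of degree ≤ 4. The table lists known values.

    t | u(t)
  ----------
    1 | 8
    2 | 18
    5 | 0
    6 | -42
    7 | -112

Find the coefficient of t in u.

5

Write u(t) = at^4 + bt³ + ct² + dt + e; the 5 given values yield a linear system in the 5 coefficients.
Solving, the leading coefficient vanishes, and u(t) = -t³ + 4t² + 5t.
The coefficient of t is 5.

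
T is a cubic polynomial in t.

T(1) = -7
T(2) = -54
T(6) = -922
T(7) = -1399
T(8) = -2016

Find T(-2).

Write T(t) = at³ + bt² + ct + d; the 5 given values yield a linear system in the 4 coefficients.
Solving, T(t) = -3t³ - 7t² - 5t + 8.
Then T(-2) = 14.

14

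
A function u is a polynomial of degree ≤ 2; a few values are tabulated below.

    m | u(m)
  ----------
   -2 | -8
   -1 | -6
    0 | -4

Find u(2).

0

First differences: 2, 2.
Level-1 differences are constant, so u has degree 1.
Fitting a degree-1 polynomial gives u(m) = 2m - 4.
Then u(2) = 0.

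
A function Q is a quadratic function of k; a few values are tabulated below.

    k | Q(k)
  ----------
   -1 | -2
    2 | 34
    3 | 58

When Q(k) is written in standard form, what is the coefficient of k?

9

Write Q(k) = ak² + bk + c; the 3 given values yield a linear system in the 3 coefficients.
Solving, Q(k) = 3k² + 9k + 4.
The coefficient of k is 9.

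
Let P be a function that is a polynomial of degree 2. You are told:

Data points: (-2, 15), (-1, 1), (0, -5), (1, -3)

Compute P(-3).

Write P(t) = at² + bt + c; the 4 given values yield a linear system in the 3 coefficients.
Solving, P(t) = 4t² - 2t - 5.
Then P(-3) = 37.

37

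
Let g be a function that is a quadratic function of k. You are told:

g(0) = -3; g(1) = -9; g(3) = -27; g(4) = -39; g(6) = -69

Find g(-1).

Write g(k) = ak² + bk + c; the 5 given values yield a linear system in the 3 coefficients.
Solving, g(k) = -k² - 5k - 3.
Then g(-1) = 1.

1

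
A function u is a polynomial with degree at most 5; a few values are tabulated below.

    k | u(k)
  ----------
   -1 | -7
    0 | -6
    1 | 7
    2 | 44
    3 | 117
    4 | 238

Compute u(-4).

-58

Write u(k) = ak^5 + bk^4 + ck³ + dk² + ek + p; the 6 given values yield a linear system in the 6 coefficients.
Solving, the top 2 coefficients vanish, and u(k) = 2k³ + 6k² + 5k - 6.
Then u(-4) = -58.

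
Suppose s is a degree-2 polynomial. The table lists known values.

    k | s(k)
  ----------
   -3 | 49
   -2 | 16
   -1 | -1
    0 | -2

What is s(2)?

Write s(k) = ak² + bk + c; the 4 given values yield a linear system in the 3 coefficients.
Solving, s(k) = 8k² + 7k - 2.
Then s(2) = 44.

44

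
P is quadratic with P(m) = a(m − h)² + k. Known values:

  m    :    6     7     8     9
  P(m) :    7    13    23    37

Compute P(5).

First differences 6, 10, 14; second difference 4 = 2a, so a = 2.
Expanding, the m-coefficient is −2ah = -4h; matching it to the data gives h = 5, and then k = 5.
So P(m) = 2(m − 5)² + 5.
P(5) = 2·0² + 5 = 5.

5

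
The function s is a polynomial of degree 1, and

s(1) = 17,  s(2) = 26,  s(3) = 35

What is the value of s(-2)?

Write s(n) = an + b; the 3 given values yield a linear system in the 2 coefficients.
Solving, s(n) = 9n + 8.
Then s(-2) = -10.

-10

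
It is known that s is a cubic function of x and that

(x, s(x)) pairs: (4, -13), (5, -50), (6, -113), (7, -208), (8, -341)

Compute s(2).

7

First differences: -37, -63, -95, -133. Second differences: -26, -32, -38. Third differences: -6, -6.
Level-3 differences are constant, so s has degree 3.
Fitting a degree-3 polynomial gives s(x) = -x³ + 2x² + 6x - 5.
Then s(2) = 7.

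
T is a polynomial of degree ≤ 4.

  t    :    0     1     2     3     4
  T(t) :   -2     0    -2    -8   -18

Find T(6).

First differences: 2, -2, -6, -10. Second differences: -4, -4, -4.
Level-2 differences are constant, so T has degree 2.
Fitting a degree-2 polynomial gives T(t) = -2t² + 4t - 2.
Then T(6) = -50.

-50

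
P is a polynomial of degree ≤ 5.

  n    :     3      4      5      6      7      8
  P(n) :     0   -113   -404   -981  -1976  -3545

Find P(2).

19

First differences: -113, -291, -577, -995, -1569. Second differences: -178, -286, -418, -574. Third differences: -108, -132, -156. Fourth differences: -24, -24.
Level-4 differences are constant, so P has degree 4.
Fitting a degree-4 polynomial gives P(n) = -n^4 + 8n² + 6n - 9.
Then P(2) = 19.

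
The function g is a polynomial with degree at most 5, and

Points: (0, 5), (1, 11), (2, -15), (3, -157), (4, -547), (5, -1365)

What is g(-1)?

3

First differences: 6, -26, -142, -390, -818. Second differences: -32, -116, -248, -428. Third differences: -84, -132, -180. Fourth differences: -48, -48.
Level-4 differences are constant, so g has degree 4.
Fitting a degree-4 polynomial gives g(t) = -2t^4 - 2t³ + 4t² + 6t + 5.
Then g(-1) = 3.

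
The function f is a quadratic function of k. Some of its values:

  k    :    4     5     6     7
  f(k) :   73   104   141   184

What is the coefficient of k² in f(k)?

First differences: 31, 37, 43. Second differences: 6, 6.
Level-2 differences are constant, so f has degree 2.
Fitting a degree-2 polynomial gives f(k) = 3k² + 4k + 9.
The coefficient of k² is 3.

3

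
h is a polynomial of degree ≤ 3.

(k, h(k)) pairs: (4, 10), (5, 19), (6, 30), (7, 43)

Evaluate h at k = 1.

-5

Write h(k) = ak³ + bk² + ck + d; the 4 given values yield a linear system in the 4 coefficients.
Solving, the leading coefficient vanishes, and h(k) = k² - 6.
Then h(1) = -5.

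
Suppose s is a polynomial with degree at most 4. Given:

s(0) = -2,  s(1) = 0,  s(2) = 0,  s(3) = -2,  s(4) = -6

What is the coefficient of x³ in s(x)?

Write s(x) = ax^4 + bx³ + cx² + dx + e; the 5 given values yield a linear system in the 5 coefficients.
Solving, the top 2 coefficients vanish, and s(x) = -x² + 3x - 2.
The coefficient of x³ is 0.

0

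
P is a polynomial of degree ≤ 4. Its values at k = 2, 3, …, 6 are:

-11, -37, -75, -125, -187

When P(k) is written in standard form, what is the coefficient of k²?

First differences: -26, -38, -50, -62. Second differences: -12, -12, -12.
Level-2 differences are constant, so P has degree 2.
Fitting a degree-2 polynomial gives P(k) = -6k² + 4k + 5.
The coefficient of k² is -6.

-6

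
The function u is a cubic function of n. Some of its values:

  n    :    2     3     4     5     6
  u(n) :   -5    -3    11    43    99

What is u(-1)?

Write u(n) = an³ + bn² + cn + d; the 5 given values yield a linear system in the 4 coefficients.
Solving, u(n) = n³ - 3n² - 2n + 3.
Then u(-1) = 1.

1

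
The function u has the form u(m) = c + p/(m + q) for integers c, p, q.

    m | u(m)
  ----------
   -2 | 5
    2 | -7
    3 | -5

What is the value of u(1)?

-13

(u(m) − c)(m + q) = p for each data point; the three points give a linear system in c and q, then p follows.
Solving: c = -1, q = 0, p = -12, so u(m) = -1 − 12/(m + 0).
Then u(1) = -1 − 12/1 = -13.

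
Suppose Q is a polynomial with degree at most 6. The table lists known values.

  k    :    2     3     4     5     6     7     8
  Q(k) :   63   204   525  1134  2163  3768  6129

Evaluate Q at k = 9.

9450

Write Q(k) = ak^6 + bk^5 + ck^4 + dk³ + ek² + pk + q; the 7 given values yield a linear system in the 7 coefficients.
Solving, the top 2 coefficients vanish, and Q(k) = k^4 + 4k³ - k² + 5k + 9.
Then Q(9) = 9450.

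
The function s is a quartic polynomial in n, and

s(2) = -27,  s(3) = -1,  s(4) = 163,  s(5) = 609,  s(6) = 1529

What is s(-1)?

Write s(n) = an^4 + bn³ + cn² + dn + e; the 5 given values yield a linear system in the 5 coefficients.
Solving, s(n) = 2n^4 - 4n³ - 5n² - 3n - 1.
Then s(-1) = 3.

3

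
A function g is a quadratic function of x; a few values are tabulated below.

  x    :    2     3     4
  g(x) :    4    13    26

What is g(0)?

-2

Write g(x) = ax² + bx + c; the 3 given values yield a linear system in the 3 coefficients.
Solving, g(x) = 2x² - x - 2.
The constant term is g(0) = -2.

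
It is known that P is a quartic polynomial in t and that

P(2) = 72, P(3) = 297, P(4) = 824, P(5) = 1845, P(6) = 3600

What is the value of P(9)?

Write P(t) = at^4 + bt³ + ct² + dt + e; the 5 given values yield a linear system in the 5 coefficients.
Solving, P(t) = 2t^4 + 4t³ + 5t² - 6t.
Then P(9) = 16389.

16389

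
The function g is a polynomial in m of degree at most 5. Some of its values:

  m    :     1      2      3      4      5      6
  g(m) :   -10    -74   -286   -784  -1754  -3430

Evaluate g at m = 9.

-15754

First differences: -64, -212, -498, -970, -1676. Second differences: -148, -286, -472, -706. Third differences: -138, -186, -234. Fourth differences: -48, -48.
Level-4 differences are constant, so g has degree 4.
Fitting a degree-4 polynomial gives g(m) = -2m^4 - 3m³ - 6m² + 5m - 4.
Then g(9) = -15754.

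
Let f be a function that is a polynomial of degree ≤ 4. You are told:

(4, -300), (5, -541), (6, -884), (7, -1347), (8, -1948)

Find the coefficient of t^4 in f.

Write f(t) = at^4 + bt³ + ct² + dt + e; the 5 given values yield a linear system in the 5 coefficients.
Solving, the leading coefficient vanishes, and f(t) = -3t³ - 6t² - 4t + 4.
The coefficient of t^4 is 0.

0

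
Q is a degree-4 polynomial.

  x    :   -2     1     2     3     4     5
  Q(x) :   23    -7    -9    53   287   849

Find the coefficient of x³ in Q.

Write Q(x) = ax^4 + bx³ + cx² + dx + e; the 6 given values yield a linear system in the 5 coefficients.
Solving, Q(x) = 2x^4 - 2x³ - 6x² - 1.
The coefficient of x³ is -2.

-2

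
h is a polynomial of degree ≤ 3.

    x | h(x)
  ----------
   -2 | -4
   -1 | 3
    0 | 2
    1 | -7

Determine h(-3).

First differences: 7, -1, -9. Second differences: -8, -8.
Level-2 differences are constant, so h has degree 2.
Fitting a degree-2 polynomial gives h(x) = -4x² - 5x + 2.
Then h(-3) = -19.

-19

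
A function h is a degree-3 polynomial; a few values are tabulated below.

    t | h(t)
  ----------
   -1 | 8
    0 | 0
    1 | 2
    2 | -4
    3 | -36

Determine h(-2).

44

Write h(t) = at³ + bt² + ct + d; the 5 given values yield a linear system in the 4 coefficients.
Solving, h(t) = -3t³ + 5t².
Then h(-2) = 44.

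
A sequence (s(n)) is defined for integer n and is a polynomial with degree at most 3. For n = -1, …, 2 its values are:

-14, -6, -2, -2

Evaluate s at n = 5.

-26

First differences: 8, 4, 0. Second differences: -4, -4.
Level-2 differences are constant, so s has degree 2.
Fitting a degree-2 polynomial gives s(n) = -2n² + 6n - 6.
Then s(5) = -26.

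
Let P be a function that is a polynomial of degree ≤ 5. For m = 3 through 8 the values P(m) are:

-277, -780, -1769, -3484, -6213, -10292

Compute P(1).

-9

First differences: -503, -989, -1715, -2729, -4079. Second differences: -486, -726, -1014, -1350. Third differences: -240, -288, -336. Fourth differences: -48, -48.
Level-4 differences are constant, so P has degree 4.
Fitting a degree-4 polynomial gives P(m) = -2m^4 - 4m³ - m² + 2m - 4.
Then P(1) = -9.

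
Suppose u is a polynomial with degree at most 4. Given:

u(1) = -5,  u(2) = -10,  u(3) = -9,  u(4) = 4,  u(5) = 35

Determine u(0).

0

First differences: -5, 1, 13, 31. Second differences: 6, 12, 18. Third differences: 6, 6.
Level-3 differences are constant, so u has degree 3.
Fitting a degree-3 polynomial gives u(k) = k³ - 3k² - 3k.
Then u(0) = 0.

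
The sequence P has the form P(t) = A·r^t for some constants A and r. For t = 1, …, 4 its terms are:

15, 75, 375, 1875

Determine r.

5

Consecutive ratio: 75/15 = 5, and 375/75 = 5, so r = 5.
Then A·5^1 = 15 gives A = 3, and P(t) = 3·5^t.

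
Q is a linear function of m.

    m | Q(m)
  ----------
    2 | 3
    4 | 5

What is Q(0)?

Write Q(m) = am + b; the 2 given values yield a linear system in the 2 coefficients.
Solving, Q(m) = m + 1.
Then Q(0) = 1.

1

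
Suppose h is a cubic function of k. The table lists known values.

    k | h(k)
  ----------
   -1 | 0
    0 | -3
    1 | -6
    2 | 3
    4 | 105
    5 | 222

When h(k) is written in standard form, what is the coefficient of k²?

0

Write h(k) = ak³ + bk² + ck + d; the 6 given values yield a linear system in the 4 coefficients.
Solving, h(k) = 2k³ - 5k - 3.
The coefficient of k² is 0.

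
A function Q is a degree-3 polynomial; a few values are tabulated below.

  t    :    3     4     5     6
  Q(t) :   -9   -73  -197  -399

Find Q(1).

11

Write Q(t) = at³ + bt² + ct + d; the 4 given values yield a linear system in the 4 coefficients.
Solving, Q(t) = -3t³ + 6t² + 5t + 3.
Then Q(1) = 11.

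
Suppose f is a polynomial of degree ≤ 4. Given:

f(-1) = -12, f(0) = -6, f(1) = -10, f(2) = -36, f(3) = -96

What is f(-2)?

Write f(m) = am^4 + bm³ + cm² + dm + e; the 5 given values yield a linear system in the 5 coefficients.
Solving, the leading coefficient vanishes, and f(m) = -2m³ - 5m² + 3m - 6.
Then f(-2) = -16.

-16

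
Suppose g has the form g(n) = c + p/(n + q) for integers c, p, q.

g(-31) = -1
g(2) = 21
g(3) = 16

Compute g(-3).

-29

(g(n) − c)(n + q) = p for each data point; the three points give a linear system in c and q, then p follows.
Solving: c = 1, q = 1, p = 60, so g(n) = 1 + 60/(n + 1).
Then g(-3) = 1 + 60/(-2) = -29.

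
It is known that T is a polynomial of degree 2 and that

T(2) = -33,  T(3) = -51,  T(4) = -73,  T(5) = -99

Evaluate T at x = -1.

-3

First differences: -18, -22, -26. Second differences: -4, -4.
Level-2 differences are constant, so T has degree 2.
Fitting a degree-2 polynomial gives T(x) = -2x² - 8x - 9.
Then T(-1) = -3.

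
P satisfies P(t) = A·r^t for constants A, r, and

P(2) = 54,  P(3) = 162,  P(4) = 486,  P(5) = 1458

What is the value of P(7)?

13122

Consecutive ratio: 162/54 = 3, and 486/162 = 3, so r = 3.
Then A·3^2 = 54 gives A = 6, and P(t) = 6·3^t.
P(7) = 6·3^7 = 13122.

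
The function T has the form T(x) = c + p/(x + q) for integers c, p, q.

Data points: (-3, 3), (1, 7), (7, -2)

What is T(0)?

5

(T(x) − c)(x + q) = p for each data point; the three points give a linear system in c and q, then p follows.
Solving: c = 1, q = -3, p = -12, so T(x) = 1 − 12/(x − 3).
Then T(0) = 1 − 12/(-3) = 5.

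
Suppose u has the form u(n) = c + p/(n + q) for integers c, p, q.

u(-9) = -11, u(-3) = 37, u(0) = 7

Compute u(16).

(u(n) − c)(n + q) = p for each data point; the three points give a linear system in c and q, then p follows.
Solving: c = -3, q = 4, p = 40, so u(n) = -3 + 40/(n + 4).
Then u(16) = -3 + 40/20 = -1.

-1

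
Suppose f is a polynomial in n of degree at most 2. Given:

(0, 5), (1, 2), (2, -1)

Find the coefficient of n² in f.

0

Write f(n) = an² + bn + c; the 3 given values yield a linear system in the 3 coefficients.
Solving, the leading coefficient vanishes, and f(n) = -3n + 5.
The coefficient of n² is 0.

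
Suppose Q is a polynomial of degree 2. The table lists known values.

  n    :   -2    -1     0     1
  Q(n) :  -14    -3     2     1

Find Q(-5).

First differences: 11, 5, -1. Second differences: -6, -6.
Level-2 differences are constant, so Q has degree 2.
Fitting a degree-2 polynomial gives Q(n) = -3n² + 2n + 2.
Then Q(-5) = -83.

-83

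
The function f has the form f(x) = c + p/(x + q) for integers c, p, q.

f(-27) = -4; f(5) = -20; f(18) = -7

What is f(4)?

(f(x) − c)(x + q) = p for each data point; the three points give a linear system in c and q, then p follows.
Solving: c = -5, q = -3, p = -30, so f(x) = -5 − 30/(x − 3).
Then f(4) = -5 − 30/1 = -35.

-35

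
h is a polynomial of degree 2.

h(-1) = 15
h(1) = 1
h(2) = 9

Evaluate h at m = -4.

Write h(m) = am² + bm + c; the 3 given values yield a linear system in the 3 coefficients.
Solving, h(m) = 5m² - 7m + 3.
Then h(-4) = 111.

111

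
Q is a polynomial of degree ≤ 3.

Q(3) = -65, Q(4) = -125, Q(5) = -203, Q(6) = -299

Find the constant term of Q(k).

First differences: -60, -78, -96. Second differences: -18, -18.
Level-2 differences are constant, so Q has degree 2.
Fitting a degree-2 polynomial gives Q(k) = -9k² + 3k + 7.
The constant term is Q(0) = 7.

7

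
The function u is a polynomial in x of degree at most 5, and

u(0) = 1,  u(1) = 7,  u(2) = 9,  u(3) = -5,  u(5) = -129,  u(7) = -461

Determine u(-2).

25

Write u(x) = ax^5 + bx^4 + cx³ + dx² + ex + p; the 6 given values yield a linear system in the 6 coefficients.
Solving, the top 2 coefficients vanish, and u(x) = -2x³ + 4x² + 4x + 1.
Then u(-2) = 25.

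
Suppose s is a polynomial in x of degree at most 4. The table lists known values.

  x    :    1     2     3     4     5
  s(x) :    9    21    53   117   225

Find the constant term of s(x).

First differences: 12, 32, 64, 108. Second differences: 20, 32, 44. Third differences: 12, 12.
Level-3 differences are constant, so s has degree 3.
Fitting a degree-3 polynomial gives s(x) = 2x³ - 2x² + 4x + 5.
The constant term is s(0) = 5.

5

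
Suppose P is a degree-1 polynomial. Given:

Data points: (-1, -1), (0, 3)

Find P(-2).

-5

Write P(k) = ak + b; the 2 given values yield a linear system in the 2 coefficients.
Solving, P(k) = 4k + 3.
Then P(-2) = -5.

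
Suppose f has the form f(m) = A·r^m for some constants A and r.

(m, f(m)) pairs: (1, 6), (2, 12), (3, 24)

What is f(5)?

96

Consecutive ratio: 12/6 = 2, and 24/12 = 2, so r = 2.
Then A·2^1 = 6 gives A = 3, and f(m) = 3·2^m.
f(5) = 3·2^5 = 96.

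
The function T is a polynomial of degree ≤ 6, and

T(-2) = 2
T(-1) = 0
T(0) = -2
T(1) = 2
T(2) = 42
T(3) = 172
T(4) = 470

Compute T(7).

First differences: -2, -2, 4, 40, 130, 298. Second differences: 0, 6, 36, 90, 168. Third differences: 6, 30, 54, 78. Fourth differences: 24, 24, 24.
Level-4 differences are constant, so T has degree 4.
Fitting a degree-4 polynomial gives T(x) = x^4 + 3x³ + 2x² - 2x - 2.
Then T(7) = 3512.

3512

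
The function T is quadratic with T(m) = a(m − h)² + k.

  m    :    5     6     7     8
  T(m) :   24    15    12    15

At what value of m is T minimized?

7

First differences -9, -3, 3; second difference 6 = 2a, so a = 3.
Expanding, the m-coefficient is −2ah = -6h; matching it to the data gives h = 7, and then k = 12.
So T(m) = 3(m − 7)² + 12.
Hence h = 7.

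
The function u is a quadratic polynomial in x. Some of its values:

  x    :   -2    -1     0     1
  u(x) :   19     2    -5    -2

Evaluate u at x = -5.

Write u(x) = ax² + bx + c; the 4 given values yield a linear system in the 3 coefficients.
Solving, u(x) = 5x² - 2x - 5.
Then u(-5) = 130.

130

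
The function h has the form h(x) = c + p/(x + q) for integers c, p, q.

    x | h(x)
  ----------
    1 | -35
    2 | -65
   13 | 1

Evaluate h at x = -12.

(h(x) − c)(x + q) = p for each data point; the three points give a linear system in c and q, then p follows.
Solving: c = -5, q = -3, p = 60, so h(x) = -5 + 60/(x − 3).
Then h(-12) = -5 + 60/(-15) = -9.

-9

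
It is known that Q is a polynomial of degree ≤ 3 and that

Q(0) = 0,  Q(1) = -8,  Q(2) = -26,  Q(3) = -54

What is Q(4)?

-92

Write Q(k) = ak³ + bk² + ck + d; the 4 given values yield a linear system in the 4 coefficients.
Solving, the leading coefficient vanishes, and Q(k) = -5k² - 3k.
Then Q(4) = -92.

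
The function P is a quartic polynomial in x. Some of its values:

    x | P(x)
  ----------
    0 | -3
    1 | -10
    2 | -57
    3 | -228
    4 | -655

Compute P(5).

-1518

Write P(x) = ax^4 + bx³ + cx² + dx + e; the 5 given values yield a linear system in the 5 coefficients.
Solving, P(x) = -2x^4 - 2x³ - 3x - 3.
Then P(5) = -1518.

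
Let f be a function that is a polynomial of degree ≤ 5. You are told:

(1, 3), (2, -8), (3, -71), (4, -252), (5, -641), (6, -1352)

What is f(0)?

Write f(x) = ax^5 + bx^4 + cx³ + dx² + ex + p; the 6 given values yield a linear system in the 6 coefficients.
Solving, the leading coefficient vanishes, and f(x) = -x^4 - x³ + 5x² - 4x + 4.
The constant term is f(0) = 4.

4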